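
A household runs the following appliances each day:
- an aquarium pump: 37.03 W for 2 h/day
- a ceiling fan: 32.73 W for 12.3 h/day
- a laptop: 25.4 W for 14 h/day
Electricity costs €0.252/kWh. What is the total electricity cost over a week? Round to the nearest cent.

aquarium pump: 37.03 W × 2 h × 7 d = 518 Wh = 0.5184 kWh
ceiling fan: 32.73 W × 12.3 h × 7 d = 2,818 Wh = 2.818 kWh
laptop: 25.4 W × 14 h × 7 d = 2,489 Wh = 2.489 kWh
Total energy = 0.5184 + 2.818 + 2.489 = 5.826 kWh
Cost = 5.826 kWh × €0.252 = €1.47

€1.47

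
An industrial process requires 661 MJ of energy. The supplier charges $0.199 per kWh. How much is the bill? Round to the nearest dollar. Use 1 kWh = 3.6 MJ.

$37

661 MJ × (0.27778 kWh/MJ) = 183.6 kWh
Cost = 183.6 kWh × $0.199/kWh = $36.54 ≈ $37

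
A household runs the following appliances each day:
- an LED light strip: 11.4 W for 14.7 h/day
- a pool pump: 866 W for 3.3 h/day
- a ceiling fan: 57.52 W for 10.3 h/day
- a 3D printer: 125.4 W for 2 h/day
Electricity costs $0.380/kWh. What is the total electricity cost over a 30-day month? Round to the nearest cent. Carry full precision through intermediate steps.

$44.10

LED light strip: 11.4 W × 14.7 h × 30 d = 5,027 Wh = 5.027 kWh
pool pump: 866 W × 3.3 h × 30 d = 85,734 Wh = 85.73 kWh
ceiling fan: 57.52 W × 10.3 h × 30 d = 17,774 Wh = 17.77 kWh
3D printer: 125.4 W × 2 h × 30 d = 7,524 Wh = 7.524 kWh
Total energy = 5.027 + 85.73 + 17.77 + 7.524 = 116.1 kWh
Cost = 116.1 kWh × $0.380 = $44.10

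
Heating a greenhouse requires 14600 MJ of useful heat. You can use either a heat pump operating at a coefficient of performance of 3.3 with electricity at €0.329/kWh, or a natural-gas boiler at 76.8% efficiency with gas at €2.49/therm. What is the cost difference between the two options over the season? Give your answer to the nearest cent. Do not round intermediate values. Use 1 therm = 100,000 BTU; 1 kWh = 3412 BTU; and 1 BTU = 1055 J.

€44.32

Heat load = 14600 MJ = 14,600,000,000 J / 1055 = 13,838,863 BTU
Gas: input = 13,838,863 / 0.768 = 18,019,352 BTU = 180.2 therm → 180.2 × €2.49 = €448.68
Heat pump: 13,838,863 BTU / 3412 = 4,056 kWh heat; / 3.3 = 1,229 kWh in → × €0.329 = €404.36
Difference = |€448.68 − €404.36| = €44.32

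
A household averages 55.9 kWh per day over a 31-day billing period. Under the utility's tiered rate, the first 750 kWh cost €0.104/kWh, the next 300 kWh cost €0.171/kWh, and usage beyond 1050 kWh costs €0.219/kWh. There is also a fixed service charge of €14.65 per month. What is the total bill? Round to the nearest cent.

Usage = 55.9 kWh/day × 31 days = 1732.9 kWh
First 750 kWh × €0.104 = €78.00
Next 300 kWh × €0.171 = €51.30
Remaining 682.9 kWh × €0.219 = €149.56
Energy charge = €278.86; + service €14.65 = €293.51

€293.51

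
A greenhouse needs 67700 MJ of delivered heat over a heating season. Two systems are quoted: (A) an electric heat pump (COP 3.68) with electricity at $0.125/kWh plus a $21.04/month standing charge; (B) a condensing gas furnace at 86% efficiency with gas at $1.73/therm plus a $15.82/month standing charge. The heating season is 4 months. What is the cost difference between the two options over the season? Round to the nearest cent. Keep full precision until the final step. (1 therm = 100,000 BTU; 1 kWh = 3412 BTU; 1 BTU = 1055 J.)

$631.16

Heat load = 67700 MJ = 67,700,000,000 J / 1055 = 64,170,616 BTU
Gas: input = 64,170,616 / 0.86 = 74,616,995 BTU = 746.2 therm → 746.2 × $1.73 = $1,290.87; + 4 × $15.82 standing = $1,354.15
Heat pump: 64,170,616 BTU / 3412 = 18,810 kWh heat; / 3.68 = 5,111 kWh in → × $0.125 = $638.84; + 4 × $21.04 standing = $723.00
Difference = |$1,354.15 − $723.00| = $631.16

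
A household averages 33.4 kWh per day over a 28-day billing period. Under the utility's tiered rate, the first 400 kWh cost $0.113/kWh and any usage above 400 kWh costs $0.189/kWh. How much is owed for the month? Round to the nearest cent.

$146.35

Usage = 33.4 kWh/day × 28 days = 935.2 kWh
First 400 kWh × $0.113 = $45.20
Remaining 535.2 kWh × $0.189 = $101.15
Total = $146.35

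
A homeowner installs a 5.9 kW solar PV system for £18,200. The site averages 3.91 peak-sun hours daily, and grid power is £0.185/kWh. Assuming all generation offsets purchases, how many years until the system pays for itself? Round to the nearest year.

12 years

Daily generation = 5.9 kW × 3.91 h = 23.07 kWh
Annual generation = 23.07 × 365 = 8420.2 kWh
Annual savings = 8420.2 × £0.185 = £1,557.73
Payback = £18,200 / £1,557.73 = 11.7 years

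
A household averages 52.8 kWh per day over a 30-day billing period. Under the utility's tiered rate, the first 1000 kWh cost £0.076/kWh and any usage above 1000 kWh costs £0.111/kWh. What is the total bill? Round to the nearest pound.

Usage = 52.8 kWh/day × 30 days = 1584 kWh
First 1000 kWh × £0.076 = £76.00
Remaining 584 kWh × £0.111 = £64.82
Total = £140.82 ≈ £141

£141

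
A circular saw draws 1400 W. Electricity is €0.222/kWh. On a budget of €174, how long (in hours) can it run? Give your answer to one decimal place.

Energy budget = €174 / €0.222 per kWh = 783.8 kWh = 783,784 Wh
Runtime = 783,784 Wh / 1400 W = 559.8 h

559.8 h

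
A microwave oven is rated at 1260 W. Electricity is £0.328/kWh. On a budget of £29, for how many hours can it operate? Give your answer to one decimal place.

Energy budget = £29 / £0.328 per kWh = 88.41 kWh = 88,415 Wh
Runtime = 88,415 Wh / 1260 W = 70.17 h

70.2 h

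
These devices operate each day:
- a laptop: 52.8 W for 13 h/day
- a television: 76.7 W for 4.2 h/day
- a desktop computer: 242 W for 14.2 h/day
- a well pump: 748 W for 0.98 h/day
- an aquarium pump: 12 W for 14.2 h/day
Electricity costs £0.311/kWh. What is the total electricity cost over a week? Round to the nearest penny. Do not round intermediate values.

laptop: 52.8 W × 13 h × 7 d = 4,805 Wh = 4.805 kWh
television: 76.7 W × 4.2 h × 7 d = 2,255 Wh = 2.255 kWh
desktop computer: 242 W × 14.2 h × 7 d = 24,055 Wh = 24.05 kWh
well pump: 748 W × 0.98 h × 7 d = 5,131 Wh = 5.131 kWh
aquarium pump: 12 W × 14.2 h × 7 d = 1,193 Wh = 1.193 kWh
Total energy = 4.805 + 2.255 + 24.05 + 5.131 + 1.193 = 37.44 kWh
Cost = 37.44 kWh × £0.311 = £11.64

£11.64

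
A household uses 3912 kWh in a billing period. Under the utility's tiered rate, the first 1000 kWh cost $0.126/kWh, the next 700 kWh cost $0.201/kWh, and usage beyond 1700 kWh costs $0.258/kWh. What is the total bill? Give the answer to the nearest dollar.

First 1000 kWh × $0.126 = $126.00
Next 700 kWh × $0.201 = $140.70
Remaining 2212 kWh × $0.258 = $570.70
Total = $837.40 ≈ $837

$837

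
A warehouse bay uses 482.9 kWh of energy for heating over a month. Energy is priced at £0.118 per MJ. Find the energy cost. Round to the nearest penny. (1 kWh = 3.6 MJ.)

482.9 kWh × (3.6 MJ/kWh) = 1,738 MJ
Cost = 1,738 MJ × £0.118/MJ = £205.14

£205.14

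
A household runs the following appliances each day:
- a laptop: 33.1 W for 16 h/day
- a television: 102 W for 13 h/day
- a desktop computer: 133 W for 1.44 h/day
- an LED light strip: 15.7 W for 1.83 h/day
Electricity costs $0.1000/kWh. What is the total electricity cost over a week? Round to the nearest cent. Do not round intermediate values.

$1.45

laptop: 33.1 W × 16 h × 7 d = 3,707 Wh = 3.707 kWh
television: 102 W × 13 h × 7 d = 9,282 Wh = 9.282 kWh
desktop computer: 133 W × 1.44 h × 7 d = 1,341 Wh = 1.341 kWh
LED light strip: 15.7 W × 1.83 h × 7 d = 201 Wh = 0.2011 kWh
Total energy = 3.707 + 9.282 + 1.341 + 0.2011 = 14.53 kWh
Cost = 14.53 kWh × $0.1000 = $1.45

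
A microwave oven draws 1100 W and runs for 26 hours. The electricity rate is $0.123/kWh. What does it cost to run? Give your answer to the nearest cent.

$3.52

Energy = 1100 W × 26 h = 28,600 Wh = 28.6 kWh
Cost = 28.6 kWh × $0.123/kWh = $3.52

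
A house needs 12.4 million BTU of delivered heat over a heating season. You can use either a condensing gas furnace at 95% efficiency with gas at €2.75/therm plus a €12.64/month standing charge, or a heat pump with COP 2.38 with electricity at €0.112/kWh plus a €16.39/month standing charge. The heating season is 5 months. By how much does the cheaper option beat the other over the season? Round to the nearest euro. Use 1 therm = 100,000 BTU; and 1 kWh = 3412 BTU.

Heat load = 12.4 × 10⁶ BTU = 12,400,000 BTU
Gas: input = 12,400,000 / 0.95 = 13,052,632 BTU = 130.5 therm → 130.5 × €2.75 = €358.95; + 5 × €12.64 standing = €422.15
Heat pump: 12,400,000 BTU / 3412 = 3,634 kWh heat; / 2.38 = 1,527 kWh in → × €0.112 = €171.02; + 5 × €16.39 standing = €252.97
Difference = |€422.15 − €252.97| = €169.17 ≈ €169

€169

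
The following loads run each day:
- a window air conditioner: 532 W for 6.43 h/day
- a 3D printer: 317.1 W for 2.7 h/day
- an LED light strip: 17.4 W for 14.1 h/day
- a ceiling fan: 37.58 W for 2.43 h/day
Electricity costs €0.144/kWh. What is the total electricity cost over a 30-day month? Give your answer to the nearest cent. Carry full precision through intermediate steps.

window air conditioner: 532 W × 6.43 h × 30 d = 102,623 Wh = 102.6 kWh
3D printer: 317.1 W × 2.7 h × 30 d = 25,685 Wh = 25.69 kWh
LED light strip: 17.4 W × 14.1 h × 30 d = 7,360 Wh = 7.36 kWh
ceiling fan: 37.58 W × 2.43 h × 30 d = 2,740 Wh = 2.74 kWh
Total energy = 102.6 + 25.69 + 7.36 + 2.74 = 138.4 kWh
Cost = 138.4 kWh × €0.144 = €19.93

€19.93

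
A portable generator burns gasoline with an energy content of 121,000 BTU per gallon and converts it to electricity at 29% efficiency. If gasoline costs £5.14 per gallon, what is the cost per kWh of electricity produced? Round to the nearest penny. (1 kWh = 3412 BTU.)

Electrical output per gallon = 121,000 BTU × 0.29 / 3412 BTU/kWh = 10.28 kWh
Cost per kWh = £5.14 / 10.28 kWh = £0.500

£0.50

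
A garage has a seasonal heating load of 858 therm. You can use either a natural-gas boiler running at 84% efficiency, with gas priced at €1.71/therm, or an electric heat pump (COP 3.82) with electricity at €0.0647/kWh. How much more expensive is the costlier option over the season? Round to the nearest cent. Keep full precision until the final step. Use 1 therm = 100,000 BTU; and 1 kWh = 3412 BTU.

Heat load = 858 therm × 100,000 = 85,800,000 BTU
Gas: input = 85,800,000 / 0.84 = 102,142,857 BTU = 1,021 therm → 1,021 × €1.71 = €1,746.64
Heat pump: 85,800,000 BTU / 3412 = 25,150 kWh heat; / 3.82 = 6,583 kWh in → × €0.0647 = €425.91
Difference = |€1,746.64 − €425.91| = €1,320.73

€1320.73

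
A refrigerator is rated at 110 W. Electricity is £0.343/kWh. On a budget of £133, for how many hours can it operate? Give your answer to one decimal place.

Energy budget = £133 / £0.343 per kWh = 387.8 kWh = 387,755 Wh
Runtime = 387,755 Wh / 110 W = 3,525 h

3525.0 h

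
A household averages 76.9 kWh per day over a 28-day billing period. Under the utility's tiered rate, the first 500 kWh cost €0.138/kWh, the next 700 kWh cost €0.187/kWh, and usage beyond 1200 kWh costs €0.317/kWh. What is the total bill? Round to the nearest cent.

Usage = 76.9 kWh/day × 28 days = 2153.2 kWh
First 500 kWh × €0.138 = €69.00
Next 700 kWh × €0.187 = €130.90
Remaining 953.2 kWh × €0.317 = €302.16
Total = €502.06

€502.06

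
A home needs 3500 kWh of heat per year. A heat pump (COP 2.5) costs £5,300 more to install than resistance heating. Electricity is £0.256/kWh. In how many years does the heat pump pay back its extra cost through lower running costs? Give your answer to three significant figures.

9.86 years

Resistance: 3500 kWh × £0.256 = £896.00/yr
Heat pump: 3500 / 2.5 = 1400 kWh in → × £0.256 = £358.40/yr
Annual savings = £537.60
Payback = £5,300 / £537.60 = 9.86 years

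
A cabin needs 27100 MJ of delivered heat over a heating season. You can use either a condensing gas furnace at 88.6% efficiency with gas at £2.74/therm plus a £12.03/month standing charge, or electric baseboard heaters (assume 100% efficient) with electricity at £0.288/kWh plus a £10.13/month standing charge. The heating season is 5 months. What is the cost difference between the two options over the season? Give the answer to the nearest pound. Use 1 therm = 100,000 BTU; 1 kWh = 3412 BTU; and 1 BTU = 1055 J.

Heat load = 27100 MJ = 27,100,000,000 J / 1055 = 25,687,204 BTU
Gas: input = 25,687,204 / 0.886 = 28,992,329 BTU = 289.9 therm → 289.9 × £2.74 = £794.39; + 5 × £12.03 standing = £854.54
Electric: 25,687,204 BTU / 3412 = 7,528 kWh → × £0.288 = £2,168.20; + 5 × £10.13 standing = £2,218.85
Difference = |£854.54 − £2,218.85| = £1,364.31 ≈ £1364

£1364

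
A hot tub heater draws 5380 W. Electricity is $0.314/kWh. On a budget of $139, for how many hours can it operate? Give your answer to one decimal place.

Energy budget = $139 / $0.314 per kWh = 442.7 kWh = 442,675 Wh
Runtime = 442,675 Wh / 5380 W = 82.28 h

82.3 h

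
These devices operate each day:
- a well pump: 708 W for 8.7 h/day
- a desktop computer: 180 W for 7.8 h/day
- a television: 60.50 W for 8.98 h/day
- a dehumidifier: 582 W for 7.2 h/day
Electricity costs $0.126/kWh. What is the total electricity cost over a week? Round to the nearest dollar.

well pump: 708 W × 8.7 h × 7 d = 43,117 Wh = 43.12 kWh
desktop computer: 180 W × 7.8 h × 7 d = 9,828 Wh = 9.828 kWh
television: 60.50 W × 8.98 h × 7 d = 3,803 Wh = 3.803 kWh
dehumidifier: 582 W × 7.2 h × 7 d = 29,333 Wh = 29.33 kWh
Total energy = 43.12 + 9.828 + 3.803 + 29.33 = 86.08 kWh
Cost = 86.08 kWh × $0.126 = $10.85 ≈ $11

$11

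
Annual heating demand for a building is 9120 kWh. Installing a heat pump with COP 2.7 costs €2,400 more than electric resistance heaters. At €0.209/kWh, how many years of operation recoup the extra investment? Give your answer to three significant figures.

Resistance: 9120 kWh × €0.209 = €1,906.08/yr
Heat pump: 9120 / 2.7 = 3378 kWh in → × €0.209 = €705.96/yr
Annual savings = €1,200.12
Payback = €2,400 / €1,200.12 = 2 years

2 years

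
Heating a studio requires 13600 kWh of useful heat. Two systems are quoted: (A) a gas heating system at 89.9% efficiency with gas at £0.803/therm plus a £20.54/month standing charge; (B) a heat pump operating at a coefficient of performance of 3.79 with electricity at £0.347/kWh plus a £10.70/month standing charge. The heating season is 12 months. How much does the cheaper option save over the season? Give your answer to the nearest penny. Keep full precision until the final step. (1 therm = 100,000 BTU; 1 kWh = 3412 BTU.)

Heat load = 13600 kWh × 3412 = 46,403,200 BTU
Gas: input = 46,403,200 / 0.899 = 51,616,463 BTU = 516.2 therm → 516.2 × £0.803 = £414.48; + 12 × £20.54 standing = £660.96
Heat pump: 46,403,200 BTU / 3412 = 13,600 kWh heat; / 3.79 = 3,588 kWh in → × £0.347 = £1,245.17; + 12 × £10.70 standing = £1,373.57
Difference = |£660.96 − £1,373.57| = £712.61

£712.61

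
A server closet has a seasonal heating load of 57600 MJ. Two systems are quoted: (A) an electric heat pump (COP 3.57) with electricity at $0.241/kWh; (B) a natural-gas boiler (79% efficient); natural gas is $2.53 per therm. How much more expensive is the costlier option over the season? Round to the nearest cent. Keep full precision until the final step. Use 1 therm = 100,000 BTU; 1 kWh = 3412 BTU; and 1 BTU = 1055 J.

Heat load = 57600 MJ = 57,600,000,000 J / 1055 = 54,597,156 BTU
Gas: input = 54,597,156 / 0.79 = 69,110,325 BTU = 691.1 therm → 691.1 × $2.53 = $1,748.49
Heat pump: 54,597,156 BTU / 3412 = 16,000 kWh heat; / 3.57 = 4,482 kWh in → × $0.241 = $1,080.21
Difference = |$1,748.49 − $1,080.21| = $668.28

$668.28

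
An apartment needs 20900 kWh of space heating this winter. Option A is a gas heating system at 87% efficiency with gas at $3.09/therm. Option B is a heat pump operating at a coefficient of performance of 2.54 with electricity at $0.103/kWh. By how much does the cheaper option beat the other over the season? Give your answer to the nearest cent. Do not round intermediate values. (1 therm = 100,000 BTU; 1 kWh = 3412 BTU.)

Heat load = 20900 kWh × 3412 = 71,310,800 BTU
Gas: input = 71,310,800 / 0.87 = 81,966,437 BTU = 819.7 therm → 819.7 × $3.09 = $2,532.76
Heat pump: 71,310,800 BTU / 3412 = 20,900 kWh heat; / 2.54 = 8,228 kWh in → × $0.103 = $847.52
Difference = |$2,532.76 − $847.52| = $1,685.24

$1685.24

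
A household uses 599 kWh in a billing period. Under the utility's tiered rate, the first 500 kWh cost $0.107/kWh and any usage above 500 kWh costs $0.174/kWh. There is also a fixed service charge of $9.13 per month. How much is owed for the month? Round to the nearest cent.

First 500 kWh × $0.107 = $53.50
Remaining 99 kWh × $0.174 = $17.23
Energy charge = $70.73; + service $9.13 = $79.86

$79.86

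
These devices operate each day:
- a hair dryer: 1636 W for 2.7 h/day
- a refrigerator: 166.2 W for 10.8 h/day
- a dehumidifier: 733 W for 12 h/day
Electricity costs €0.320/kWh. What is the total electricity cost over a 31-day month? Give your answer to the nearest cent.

hair dryer: 1636 W × 2.7 h × 31 d = 136,933 Wh = 136.9 kWh
refrigerator: 166.2 W × 10.8 h × 31 d = 55,644 Wh = 55.64 kWh
dehumidifier: 733 W × 12 h × 31 d = 272,676 Wh = 272.7 kWh
Total energy = 136.9 + 55.64 + 272.7 = 465.3 kWh
Cost = 465.3 kWh × €0.320 = €148.88

€148.88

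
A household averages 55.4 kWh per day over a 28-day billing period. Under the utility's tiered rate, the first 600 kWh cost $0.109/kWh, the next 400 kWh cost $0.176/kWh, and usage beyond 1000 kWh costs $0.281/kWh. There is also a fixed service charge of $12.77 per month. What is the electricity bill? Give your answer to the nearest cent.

$303.46

Usage = 55.4 kWh/day × 28 days = 1551.2 kWh
First 600 kWh × $0.109 = $65.40
Next 400 kWh × $0.176 = $70.40
Remaining 551.2 kWh × $0.281 = $154.89
Energy charge = $290.69; + service $12.77 = $303.46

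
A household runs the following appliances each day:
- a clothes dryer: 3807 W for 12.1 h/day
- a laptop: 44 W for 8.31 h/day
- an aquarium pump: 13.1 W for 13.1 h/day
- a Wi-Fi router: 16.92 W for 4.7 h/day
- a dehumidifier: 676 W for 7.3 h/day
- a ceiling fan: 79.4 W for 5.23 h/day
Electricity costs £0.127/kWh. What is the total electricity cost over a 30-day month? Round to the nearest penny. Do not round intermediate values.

clothes dryer: 3807 W × 12.1 h × 30 d = 1,381,941 Wh = 1,382 kWh
laptop: 44 W × 8.31 h × 30 d = 10,969 Wh = 10.97 kWh
aquarium pump: 13.1 W × 13.1 h × 30 d = 5,148 Wh = 5.148 kWh
Wi-Fi router: 16.92 W × 4.7 h × 30 d = 2,386 Wh = 2.386 kWh
dehumidifier: 676 W × 7.3 h × 30 d = 148,044 Wh = 148 kWh
ceiling fan: 79.4 W × 5.23 h × 30 d = 12,458 Wh = 12.46 kWh
Total energy = 1,382 + 10.97 + 5.148 + 2.386 + 148 + 12.46 = 1,561 kWh
Cost = 1,561 kWh × £0.127 = £198.24

£198.24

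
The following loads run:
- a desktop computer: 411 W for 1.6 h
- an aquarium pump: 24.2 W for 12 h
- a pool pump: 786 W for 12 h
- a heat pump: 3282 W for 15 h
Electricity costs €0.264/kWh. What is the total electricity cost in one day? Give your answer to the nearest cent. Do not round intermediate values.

€15.74

desktop computer: 411 W × 1.6 h = 658 Wh = 0.6576 kWh
aquarium pump: 24.2 W × 12 h = 290 Wh = 0.2904 kWh
pool pump: 786 W × 12 h = 9,432 Wh = 9.432 kWh
heat pump: 3282 W × 15 h = 49,230 Wh = 49.23 kWh
Total energy = 0.6576 + 0.2904 + 9.432 + 49.23 = 59.61 kWh
Cost = 59.61 kWh × €0.264 = €15.74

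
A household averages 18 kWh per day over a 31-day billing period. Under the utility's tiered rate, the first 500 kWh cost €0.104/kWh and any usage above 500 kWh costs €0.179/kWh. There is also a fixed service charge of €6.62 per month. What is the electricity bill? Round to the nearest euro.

€69

Usage = 18 kWh/day × 31 days = 558 kWh
First 500 kWh × €0.104 = €52.00
Remaining 58 kWh × €0.179 = €10.38
Energy charge = €62.38; + service €6.62 = €69.00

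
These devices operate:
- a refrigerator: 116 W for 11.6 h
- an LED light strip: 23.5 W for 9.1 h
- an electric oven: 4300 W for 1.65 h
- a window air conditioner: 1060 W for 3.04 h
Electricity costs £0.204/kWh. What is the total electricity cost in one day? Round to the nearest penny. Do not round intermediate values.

£2.42

refrigerator: 116 W × 11.6 h = 1,346 Wh = 1.346 kWh
LED light strip: 23.5 W × 9.1 h = 214 Wh = 0.2138 kWh
electric oven: 4300 W × 1.65 h = 7,095 Wh = 7.095 kWh
window air conditioner: 1060 W × 3.04 h = 3,222 Wh = 3.222 kWh
Total energy = 1.346 + 0.2138 + 7.095 + 3.222 = 11.88 kWh
Cost = 11.88 kWh × £0.204 = £2.42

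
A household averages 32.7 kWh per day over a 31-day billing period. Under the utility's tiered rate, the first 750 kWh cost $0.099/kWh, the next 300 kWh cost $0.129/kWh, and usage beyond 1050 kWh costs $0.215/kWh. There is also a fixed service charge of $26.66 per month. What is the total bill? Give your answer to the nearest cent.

Usage = 32.7 kWh/day × 31 days = 1013.7 kWh
First 750 kWh × $0.099 = $74.25
Next 263.7 kWh × $0.129 = $34.02
Remaining tier: 0 kWh (not reached)
Energy charge = $108.27; + service $26.66 = $134.93

$134.93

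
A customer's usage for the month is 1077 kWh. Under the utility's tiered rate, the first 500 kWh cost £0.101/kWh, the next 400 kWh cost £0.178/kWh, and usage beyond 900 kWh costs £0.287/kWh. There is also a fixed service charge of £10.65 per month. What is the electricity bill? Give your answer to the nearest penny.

First 500 kWh × £0.101 = £50.50
Next 400 kWh × £0.178 = £71.20
Remaining 177 kWh × £0.287 = £50.80
Energy charge = £172.50; + service £10.65 = £183.15

£183.15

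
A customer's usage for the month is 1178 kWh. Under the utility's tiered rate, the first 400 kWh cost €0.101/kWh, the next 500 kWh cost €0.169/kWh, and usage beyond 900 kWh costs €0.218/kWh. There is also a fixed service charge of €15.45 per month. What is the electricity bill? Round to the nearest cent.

First 400 kWh × €0.101 = €40.40
Next 500 kWh × €0.169 = €84.50
Remaining 278 kWh × €0.218 = €60.60
Energy charge = €185.50; + service €15.45 = €200.95

€200.95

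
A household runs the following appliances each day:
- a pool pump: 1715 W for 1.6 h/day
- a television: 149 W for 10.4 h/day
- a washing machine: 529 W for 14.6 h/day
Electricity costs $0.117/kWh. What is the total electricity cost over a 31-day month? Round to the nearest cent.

$43.59

pool pump: 1715 W × 1.6 h × 31 d = 85,064 Wh = 85.06 kWh
television: 149 W × 10.4 h × 31 d = 48,038 Wh = 48.04 kWh
washing machine: 529 W × 14.6 h × 31 d = 239,425 Wh = 239.4 kWh
Total energy = 85.06 + 48.04 + 239.4 = 372.5 kWh
Cost = 372.5 kWh × $0.117 = $43.59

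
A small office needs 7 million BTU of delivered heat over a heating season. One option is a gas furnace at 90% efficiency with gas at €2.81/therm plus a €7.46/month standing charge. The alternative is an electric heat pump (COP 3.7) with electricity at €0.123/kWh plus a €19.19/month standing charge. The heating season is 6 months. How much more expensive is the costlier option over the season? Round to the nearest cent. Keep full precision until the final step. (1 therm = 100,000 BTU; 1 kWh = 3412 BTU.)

€79.97

Heat load = 7 × 10⁶ BTU = 7,000,000 BTU
Gas: input = 7,000,000 / 0.900 = 7,777,778 BTU = 77.78 therm → 77.78 × €2.81 = €218.56; + 6 × €7.46 standing = €263.32
Heat pump: 7,000,000 BTU / 3412 = 2,052 kWh heat; / 3.7 = 554.5 kWh in → × €0.123 = €68.20; + 6 × €19.19 standing = €183.34
Difference = |€263.32 − €183.34| = €79.97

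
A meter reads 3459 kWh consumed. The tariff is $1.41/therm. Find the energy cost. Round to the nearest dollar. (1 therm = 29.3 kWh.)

$166

3459 kWh × (0.03413 therm/kWh) = 118.1 therm
Cost = 118.1 therm × $1.41/therm = $166.46 ≈ $166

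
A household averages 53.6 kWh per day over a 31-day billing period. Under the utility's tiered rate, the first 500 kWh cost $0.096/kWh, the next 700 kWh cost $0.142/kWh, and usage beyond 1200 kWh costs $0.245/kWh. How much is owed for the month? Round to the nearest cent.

Usage = 53.6 kWh/day × 31 days = 1661.6 kWh
First 500 kWh × $0.096 = $48.00
Next 700 kWh × $0.142 = $99.40
Remaining 461.6 kWh × $0.245 = $113.09
Total = $260.49

$260.49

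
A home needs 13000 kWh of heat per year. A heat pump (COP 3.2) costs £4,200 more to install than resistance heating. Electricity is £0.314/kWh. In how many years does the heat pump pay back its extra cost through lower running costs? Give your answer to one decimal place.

Resistance: 13000 kWh × £0.314 = £4,082.00/yr
Heat pump: 13000 / 3.2 = 4062 kWh in → × £0.314 = £1,275.62/yr
Annual savings = £2,806.38
Payback = £4,200 / £2,806.38 = 1.5 years

1.5 years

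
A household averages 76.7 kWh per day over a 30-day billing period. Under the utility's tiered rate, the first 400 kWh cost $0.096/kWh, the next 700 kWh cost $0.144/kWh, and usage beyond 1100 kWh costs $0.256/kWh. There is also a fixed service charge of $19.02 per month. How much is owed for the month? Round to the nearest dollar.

Usage = 76.7 kWh/day × 30 days = 2301 kWh
First 400 kWh × $0.096 = $38.40
Next 700 kWh × $0.144 = $100.80
Remaining 1201 kWh × $0.256 = $307.46
Energy charge = $446.66; + service $19.02 = $465.68 ≈ $466

$466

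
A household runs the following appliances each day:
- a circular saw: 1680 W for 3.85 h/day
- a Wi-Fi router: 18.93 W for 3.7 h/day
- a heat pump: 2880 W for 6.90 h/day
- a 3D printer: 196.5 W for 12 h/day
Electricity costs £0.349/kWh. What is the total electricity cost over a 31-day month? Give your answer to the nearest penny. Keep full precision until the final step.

£311.24

circular saw: 1680 W × 3.85 h × 31 d = 200,508 Wh = 200.5 kWh
Wi-Fi router: 18.93 W × 3.7 h × 31 d = 2,171 Wh = 2.171 kWh
heat pump: 2880 W × 6.90 h × 31 d = 616,032 Wh = 616 kWh
3D printer: 196.5 W × 12 h × 31 d = 73,098 Wh = 73.1 kWh
Total energy = 200.5 + 2.171 + 616 + 73.1 = 891.8 kWh
Cost = 891.8 kWh × £0.349 = £311.24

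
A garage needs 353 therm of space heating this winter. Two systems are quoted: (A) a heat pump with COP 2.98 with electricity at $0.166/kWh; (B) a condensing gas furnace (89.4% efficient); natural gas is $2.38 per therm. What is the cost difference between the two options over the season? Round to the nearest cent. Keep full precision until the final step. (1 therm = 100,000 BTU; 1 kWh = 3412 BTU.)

$363.44

Heat load = 353 therm × 100,000 = 35,300,000 BTU
Gas: input = 35,300,000 / 0.894 = 39,485,459 BTU = 394.9 therm → 394.9 × $2.38 = $939.75
Heat pump: 35,300,000 BTU / 3412 = 10,350 kWh heat; / 2.98 = 3,472 kWh in → × $0.166 = $576.31
Difference = |$939.75 − $576.31| = $363.44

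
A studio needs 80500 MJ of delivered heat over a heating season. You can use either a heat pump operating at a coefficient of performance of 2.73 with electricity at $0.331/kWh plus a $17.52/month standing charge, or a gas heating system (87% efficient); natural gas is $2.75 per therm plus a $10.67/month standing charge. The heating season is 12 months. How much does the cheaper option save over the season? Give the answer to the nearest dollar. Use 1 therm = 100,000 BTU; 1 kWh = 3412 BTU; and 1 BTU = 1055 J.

Heat load = 80500 MJ = 80,500,000,000 J / 1055 = 76,303,318 BTU
Gas: input = 76,303,318 / 0.87 = 87,704,963 BTU = 877 therm → 877 × $2.75 = $2,411.89; + 12 × $10.67 standing = $2,539.93
Heat pump: 76,303,318 BTU / 3412 = 22,360 kWh heat; / 2.73 = 8,192 kWh in → × $0.331 = $2,711.44; + 12 × $17.52 standing = $2,921.68
Difference = |$2,539.93 − $2,921.68| = $381.75 ≈ $382

$382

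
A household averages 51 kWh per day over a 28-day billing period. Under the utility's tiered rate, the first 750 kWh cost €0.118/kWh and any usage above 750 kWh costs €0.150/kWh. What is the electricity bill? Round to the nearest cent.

Usage = 51 kWh/day × 28 days = 1428 kWh
First 750 kWh × €0.118 = €88.50
Remaining 678 kWh × €0.150 = €101.70
Total = €190.20

€190.20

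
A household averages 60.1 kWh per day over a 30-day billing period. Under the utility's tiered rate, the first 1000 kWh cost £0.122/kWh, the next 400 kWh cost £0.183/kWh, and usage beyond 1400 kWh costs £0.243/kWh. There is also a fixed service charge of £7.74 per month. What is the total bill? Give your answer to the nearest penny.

Usage = 60.1 kWh/day × 30 days = 1803 kWh
First 1000 kWh × £0.122 = £122.00
Next 400 kWh × £0.183 = £73.20
Remaining 403 kWh × £0.243 = £97.93
Energy charge = £293.13; + service £7.74 = £300.87

£300.87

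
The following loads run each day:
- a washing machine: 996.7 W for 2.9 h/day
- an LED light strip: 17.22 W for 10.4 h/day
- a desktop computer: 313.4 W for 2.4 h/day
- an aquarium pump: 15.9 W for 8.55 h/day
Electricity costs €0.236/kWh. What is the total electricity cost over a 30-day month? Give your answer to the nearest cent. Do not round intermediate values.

washing machine: 996.7 W × 2.9 h × 30 d = 86,713 Wh = 86.71 kWh
LED light strip: 17.22 W × 10.4 h × 30 d = 5,373 Wh = 5.373 kWh
desktop computer: 313.4 W × 2.4 h × 30 d = 22,565 Wh = 22.56 kWh
aquarium pump: 15.9 W × 8.55 h × 30 d = 4,078 Wh = 4.078 kWh
Total energy = 86.71 + 5.373 + 22.56 + 4.078 = 118.7 kWh
Cost = 118.7 kWh × €0.236 = €28.02

€28.02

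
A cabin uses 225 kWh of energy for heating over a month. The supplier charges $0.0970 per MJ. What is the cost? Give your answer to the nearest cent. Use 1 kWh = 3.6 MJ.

225 kWh × (3.6 MJ/kWh) = 810 MJ
Cost = 810 MJ × $0.0970/MJ = $78.57

$78.57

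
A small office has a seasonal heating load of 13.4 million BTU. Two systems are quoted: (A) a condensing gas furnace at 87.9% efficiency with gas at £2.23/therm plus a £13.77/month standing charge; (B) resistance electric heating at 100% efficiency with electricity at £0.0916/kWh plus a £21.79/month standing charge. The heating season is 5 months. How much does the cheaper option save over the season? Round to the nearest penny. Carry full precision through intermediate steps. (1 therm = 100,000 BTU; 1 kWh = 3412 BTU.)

£59.89

Heat load = 13.4 × 10⁶ BTU = 13,400,000 BTU
Gas: input = 13,400,000 / 0.879 = 15,244,596 BTU = 152.4 therm → 152.4 × £2.23 = £339.95; + 5 × £13.77 standing = £408.80
Electric: 13,400,000 BTU / 3412 = 3,927 kWh → × £0.0916 = £359.74; + 5 × £21.79 standing = £468.69
Difference = |£408.80 − £468.69| = £59.89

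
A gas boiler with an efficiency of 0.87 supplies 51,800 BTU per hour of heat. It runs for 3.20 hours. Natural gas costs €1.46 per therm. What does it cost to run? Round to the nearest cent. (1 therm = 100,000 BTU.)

Heat delivered = 51,800 BTU/h × 3.20 h = 165,760 BTU
Gas input = 165,760 / 0.87 = 190,529 BTU
= 190,529 / 100,000 = 1.905 therm
Cost = 1.905 × €1.46/therm = €2.78

€2.78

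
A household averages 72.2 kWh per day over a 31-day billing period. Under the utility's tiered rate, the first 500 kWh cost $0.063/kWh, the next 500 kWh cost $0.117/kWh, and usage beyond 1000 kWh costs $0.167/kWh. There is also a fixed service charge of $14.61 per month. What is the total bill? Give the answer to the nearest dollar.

Usage = 72.2 kWh/day × 31 days = 2238.2 kWh
First 500 kWh × $0.063 = $31.50
Next 500 kWh × $0.117 = $58.50
Remaining 1238.2 kWh × $0.167 = $206.78
Energy charge = $296.78; + service $14.61 = $311.39 ≈ $311

$311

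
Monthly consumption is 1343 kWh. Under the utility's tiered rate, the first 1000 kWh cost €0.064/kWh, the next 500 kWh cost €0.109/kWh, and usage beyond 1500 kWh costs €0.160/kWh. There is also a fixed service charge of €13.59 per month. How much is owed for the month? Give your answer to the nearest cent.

First 1000 kWh × €0.064 = €64.00
Next 343 kWh × €0.109 = €37.39
Remaining tier: 0 kWh (not reached)
Energy charge = €101.39; + service €13.59 = €114.98

€114.98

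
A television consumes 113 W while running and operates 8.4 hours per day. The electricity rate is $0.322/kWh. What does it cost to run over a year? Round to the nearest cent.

Energy = 113 W × 8.4 h/day × 365 days = 346,458 Wh = 346.5 kWh
Cost = 346.5 kWh × $0.322/kWh = $111.56

$111.56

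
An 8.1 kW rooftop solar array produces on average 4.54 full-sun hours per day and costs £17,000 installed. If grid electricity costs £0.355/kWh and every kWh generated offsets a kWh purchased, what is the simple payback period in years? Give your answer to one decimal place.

Daily generation = 8.1 kW × 4.54 h = 36.77 kWh
Annual generation = 36.77 × 365 = 13423 kWh
Annual savings = 13423 × £0.355 = £4,764.99
Payback = £17,000 / £4,764.99 = 3.57 years

3.6 years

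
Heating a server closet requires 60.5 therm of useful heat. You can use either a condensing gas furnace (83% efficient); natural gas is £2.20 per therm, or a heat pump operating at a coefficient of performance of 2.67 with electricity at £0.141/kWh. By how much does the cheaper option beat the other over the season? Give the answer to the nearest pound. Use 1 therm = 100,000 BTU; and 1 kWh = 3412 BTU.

£67

Heat load = 60.5 therm × 100,000 = 6,050,000 BTU
Gas: input = 6,050,000 / 0.83 = 7,289,157 BTU = 72.89 therm → 72.89 × £2.20 = £160.36
Heat pump: 6,050,000 BTU / 3412 = 1,773 kWh heat; / 2.67 = 664.1 kWh in → × £0.141 = £93.64
Difference = |£160.36 − £93.64| = £66.72 ≈ £67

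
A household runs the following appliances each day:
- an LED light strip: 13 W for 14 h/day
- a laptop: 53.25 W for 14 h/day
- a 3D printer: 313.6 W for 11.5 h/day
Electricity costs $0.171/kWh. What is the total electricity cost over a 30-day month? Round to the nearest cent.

LED light strip: 13 W × 14 h × 30 d = 5,460 Wh = 5.46 kWh
laptop: 53.25 W × 14 h × 30 d = 22,365 Wh = 22.36 kWh
3D printer: 313.6 W × 11.5 h × 30 d = 108,192 Wh = 108.2 kWh
Total energy = 5.46 + 22.36 + 108.2 = 136 kWh
Cost = 136 kWh × $0.171 = $23.26

$23.26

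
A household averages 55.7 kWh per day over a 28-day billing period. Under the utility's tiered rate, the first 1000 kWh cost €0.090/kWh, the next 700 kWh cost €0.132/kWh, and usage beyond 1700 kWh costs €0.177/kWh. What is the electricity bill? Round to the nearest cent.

Usage = 55.7 kWh/day × 28 days = 1559.6 kWh
First 1000 kWh × €0.090 = €90.00
Next 559.6 kWh × €0.132 = €73.87
Remaining tier: 0 kWh (not reached)
Total = €163.87

€163.87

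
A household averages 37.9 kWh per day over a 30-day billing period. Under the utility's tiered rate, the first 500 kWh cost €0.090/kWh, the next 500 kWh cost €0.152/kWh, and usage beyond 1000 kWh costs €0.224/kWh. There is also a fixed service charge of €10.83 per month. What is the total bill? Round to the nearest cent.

€162.52

Usage = 37.9 kWh/day × 30 days = 1137 kWh
First 500 kWh × €0.090 = €45.00
Next 500 kWh × €0.152 = €76.00
Remaining 137 kWh × €0.224 = €30.69
Energy charge = €151.69; + service €10.83 = €162.52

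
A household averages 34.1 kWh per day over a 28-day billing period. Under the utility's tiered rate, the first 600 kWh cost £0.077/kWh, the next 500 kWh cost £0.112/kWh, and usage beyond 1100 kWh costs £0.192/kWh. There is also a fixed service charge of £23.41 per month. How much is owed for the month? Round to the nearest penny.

Usage = 34.1 kWh/day × 28 days = 954.8 kWh
First 600 kWh × £0.077 = £46.20
Next 354.8 kWh × £0.112 = £39.74
Remaining tier: 0 kWh (not reached)
Energy charge = £85.94; + service £23.41 = £109.35

£109.35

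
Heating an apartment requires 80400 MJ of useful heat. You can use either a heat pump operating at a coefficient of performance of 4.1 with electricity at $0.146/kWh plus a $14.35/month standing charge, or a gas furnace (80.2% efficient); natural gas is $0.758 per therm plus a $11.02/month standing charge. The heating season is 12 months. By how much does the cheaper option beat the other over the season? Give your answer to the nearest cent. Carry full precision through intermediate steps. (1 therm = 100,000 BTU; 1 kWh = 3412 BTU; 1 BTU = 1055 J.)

$115.04

Heat load = 80400 MJ = 80,400,000,000 J / 1055 = 76,208,531 BTU
Gas: input = 76,208,531 / 0.802 = 95,023,106 BTU = 950.2 therm → 950.2 × $0.758 = $720.28; + 12 × $11.02 standing = $852.52
Heat pump: 76,208,531 BTU / 3412 = 22,340 kWh heat; / 4.1 = 5,448 kWh in → × $0.146 = $795.36; + 12 × $14.35 standing = $967.56
Difference = |$852.52 − $967.56| = $115.04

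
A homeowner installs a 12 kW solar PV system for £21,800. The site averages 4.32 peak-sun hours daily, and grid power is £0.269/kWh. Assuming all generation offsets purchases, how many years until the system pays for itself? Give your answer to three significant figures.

Daily generation = 12 kW × 4.32 h = 51.84 kWh
Annual generation = 51.84 × 365 = 18922 kWh
Annual savings = 18922 × £0.269 = £5,089.91
Payback = £21,800 / £5,089.91 = 4.28 years

4.28 years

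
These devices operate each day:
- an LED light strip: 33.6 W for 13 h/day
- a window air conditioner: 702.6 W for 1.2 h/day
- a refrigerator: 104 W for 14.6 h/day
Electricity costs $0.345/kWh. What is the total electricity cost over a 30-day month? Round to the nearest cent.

LED light strip: 33.6 W × 13 h × 30 d = 13,104 Wh = 13.1 kWh
window air conditioner: 702.6 W × 1.2 h × 30 d = 25,294 Wh = 25.29 kWh
refrigerator: 104 W × 14.6 h × 30 d = 45,552 Wh = 45.55 kWh
Total energy = 13.1 + 25.29 + 45.55 = 83.95 kWh
Cost = 83.95 kWh × $0.345 = $28.96

$28.96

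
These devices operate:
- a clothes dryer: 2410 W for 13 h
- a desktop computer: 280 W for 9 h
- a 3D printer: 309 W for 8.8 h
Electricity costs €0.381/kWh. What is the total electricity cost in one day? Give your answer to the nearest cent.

clothes dryer: 2410 W × 13 h = 31,330 Wh = 31.33 kWh
desktop computer: 280 W × 9 h = 2,520 Wh = 2.52 kWh
3D printer: 309 W × 8.8 h = 2,719 Wh = 2.719 kWh
Total energy = 31.33 + 2.52 + 2.719 = 36.57 kWh
Cost = 36.57 kWh × €0.381 = €13.93

€13.93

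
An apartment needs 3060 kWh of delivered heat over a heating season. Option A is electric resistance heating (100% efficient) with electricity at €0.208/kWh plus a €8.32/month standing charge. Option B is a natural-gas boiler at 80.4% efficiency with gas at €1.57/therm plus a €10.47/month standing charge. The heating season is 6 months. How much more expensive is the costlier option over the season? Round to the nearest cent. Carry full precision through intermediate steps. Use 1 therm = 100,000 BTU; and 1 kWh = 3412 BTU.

€419.70

Heat load = 3060 kWh × 3412 = 10,440,720 BTU
Gas: input = 10,440,720 / 0.804 = 12,985,970 BTU = 129.9 therm → 129.9 × €1.57 = €203.88; + 6 × €10.47 standing = €266.70
Electric: 10,440,720 BTU / 3412 = 3,060 kWh → × €0.208 = €636.48; + 6 × €8.32 standing = €686.40
Difference = |€266.70 − €686.40| = €419.70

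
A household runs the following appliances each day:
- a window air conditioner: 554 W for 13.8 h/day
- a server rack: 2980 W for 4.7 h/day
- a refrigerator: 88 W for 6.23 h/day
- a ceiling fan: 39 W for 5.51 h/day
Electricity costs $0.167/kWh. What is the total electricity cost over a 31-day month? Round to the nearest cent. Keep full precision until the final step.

$116.04

window air conditioner: 554 W × 13.8 h × 31 d = 237,001 Wh = 237 kWh
server rack: 2980 W × 4.7 h × 31 d = 434,186 Wh = 434.2 kWh
refrigerator: 88 W × 6.23 h × 31 d = 16,995 Wh = 17 kWh
ceiling fan: 39 W × 5.51 h × 31 d = 6,662 Wh = 6.662 kWh
Total energy = 237 + 434.2 + 17 + 6.662 = 694.8 kWh
Cost = 694.8 kWh × $0.167 = $116.04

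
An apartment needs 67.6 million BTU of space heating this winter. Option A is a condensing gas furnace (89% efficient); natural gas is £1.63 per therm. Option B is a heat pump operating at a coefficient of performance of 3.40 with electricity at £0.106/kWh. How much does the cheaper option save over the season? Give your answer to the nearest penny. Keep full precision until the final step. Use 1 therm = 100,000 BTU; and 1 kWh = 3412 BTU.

£620.39

Heat load = 67.6 × 10⁶ BTU = 67,600,000 BTU
Gas: input = 67,600,000 / 0.89 = 75,955,056 BTU = 759.6 therm → 759.6 × £1.63 = £1,238.07
Heat pump: 67,600,000 BTU / 3412 = 19,810 kWh heat; / 3.40 = 5,827 kWh in → × £0.106 = £617.68
Difference = |£1,238.07 − £617.68| = £620.39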